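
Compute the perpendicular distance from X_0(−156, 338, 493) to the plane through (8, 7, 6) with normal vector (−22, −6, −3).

The plane has equation n·(r − (8, 7, 6)) = 0, i.e. n·r = -236.
Then n·(−156, 338, 493) − (−236) = 161.
|n| = √(484 + 36 + 9) = 23, so the distance is |161|/23 = 7.

7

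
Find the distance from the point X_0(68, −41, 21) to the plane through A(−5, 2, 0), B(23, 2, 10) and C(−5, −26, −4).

AB = (28, 0, 10) and AC = (0, −28, −4), so a normal is n = AB × AC = (280, 112, −784).
Then n·(68, −41, 21) − (−1176) = −840.
|n| = √(78400 + 12544 + 614656) = 840, so the distance is |-840|/840 = 1.

1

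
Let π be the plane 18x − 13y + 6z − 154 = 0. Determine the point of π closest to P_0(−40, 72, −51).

The perpendicular from P_0 has direction n = (18, −13, 6): r = (−40, 72, −51) + t(18, −13, 6).
Substitute into the plane: n·(P_0 + tn) = 154 gives -1962 + 529t = 154, so t = 4.
Foot = (−40, 72, −51) + 4·(18, −13, 6) = (32, 20, −27).

(32, 20, -27)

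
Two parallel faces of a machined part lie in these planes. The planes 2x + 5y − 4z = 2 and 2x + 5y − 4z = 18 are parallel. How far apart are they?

With common normal n = (2, 5, −4) (|n| = 3√5), the distance is |2 − 18|/|n| = 16/(3√5) = 16√5/15.

16/(3√5)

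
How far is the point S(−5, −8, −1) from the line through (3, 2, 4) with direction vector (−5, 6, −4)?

Direction vector d = (−5, 6, −4).
AP = (−8, −10, −5), and AP × d = (70, −7, −98).
|AP × d|² = 14553 and |d|² = 77, so the distance is √(14553/77) = √189 = 3√21.

3√21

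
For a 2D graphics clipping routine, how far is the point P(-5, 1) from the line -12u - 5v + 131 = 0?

d = |(-12)·(-5) + (-5)·1 − (-131)| / √(144 + 25) = |186|/13 = 186/13.

186/13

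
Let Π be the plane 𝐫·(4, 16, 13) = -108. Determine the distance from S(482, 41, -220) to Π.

n = (4, 16, 13); n·P − (-108) = -168; |n| = 21; distance = 168/21 = 8.

8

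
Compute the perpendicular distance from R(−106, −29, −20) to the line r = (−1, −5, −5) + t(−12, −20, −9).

3√689

Direction vector d = (−12, −20, −9).
AP = (−105, −24, −15); AP·d = 1875, |AP|² = 11826, |d|² = 625.
distance² = |AP|² − (AP·d)²/|d|² = 11826 − 3515625/625 = 6201, so the distance is 3√689.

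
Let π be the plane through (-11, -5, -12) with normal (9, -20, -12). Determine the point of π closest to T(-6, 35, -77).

(-159/25, 179/5, -1913/25)

The perpendicular from T has direction n = (9, -20, -12): r = (-6, 35, -77) + t(9, -20, -12).
Substitute into the plane: n·(T + tn) = 145 gives 170 + 625t = 145, so t = -1/25.
Foot = (-6, 35, -77) + (-1/25)·(9, -20, -12) = (-159/25, 179/5, -1913/25).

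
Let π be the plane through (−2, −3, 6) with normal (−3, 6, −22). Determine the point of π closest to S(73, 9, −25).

(76, 3, -3)

n = (−3, 6, −22), |n|² = 529, and n·S − (-144) = 529.
t = 529/529 = 1, so the foot is S − t·n = (73, 9, −25) − 1·(−3, 6, −22) = (76, 3, −3).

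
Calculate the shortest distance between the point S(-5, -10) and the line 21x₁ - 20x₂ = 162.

The normal to the line is n = (21, -20) with |n| = 29.
|n·S − 162| = |95 − 162| = 67, so the distance is 67/29.

67/29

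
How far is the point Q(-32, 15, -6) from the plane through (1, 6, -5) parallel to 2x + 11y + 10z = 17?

23/15

Parallel planes share the normal n = (2, 11, 10); since (1, 6, -5) lies on the plane, its equation is 2x + 11y + 10z = 18.
n = (2, 11, 10); n·P − 18 = 23; |n| = 15; distance = 23/15.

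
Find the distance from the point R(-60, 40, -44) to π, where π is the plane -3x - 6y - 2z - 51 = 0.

23/7

d = |(-3)·(-60) + (-6)·40 + (-2)·(-44) − 51| / √(9 + 36 + 4) = |-23| / 7 = 23/7.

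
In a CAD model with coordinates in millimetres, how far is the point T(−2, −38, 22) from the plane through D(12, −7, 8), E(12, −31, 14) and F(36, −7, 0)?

DE = (0, −24, 6) and DF = (24, 0, −8), so a normal is n = DE × DF = (192, 144, 576).
d = |192·(-2) + 144·(-38) + 576·22 − 5904| / √(36864 + 20736 + 331776) = |912| / 624 = 19/13.

19/13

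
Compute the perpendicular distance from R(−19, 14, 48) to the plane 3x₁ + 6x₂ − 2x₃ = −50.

19/7

Normal vector n = (3, 6, −2), and n·(−19, 14, 48) − (−50) = −19.
|n| = √(9 + 36 + 4) = 7, so the distance is |-19|/7 = 19/7.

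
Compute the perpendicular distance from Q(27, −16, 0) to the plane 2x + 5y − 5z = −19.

7√6/18

n = (2, 5, −5); n·P − (-19) = -7; |n| = 3√6; distance = 7/(3√6) = 7√6/18.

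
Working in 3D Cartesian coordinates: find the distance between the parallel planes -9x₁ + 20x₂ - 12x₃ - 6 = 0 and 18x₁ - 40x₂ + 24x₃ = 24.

18/25

Divide the second equation by -2 to match normals: -9x₁ + 20x₂ - 12x₃ = -12.
Both planes have normal n = (-9, 20, -12), |n| = 25. Any point on the first plane is at distance |(-12) − 6|/|n| = 18/25 from the second.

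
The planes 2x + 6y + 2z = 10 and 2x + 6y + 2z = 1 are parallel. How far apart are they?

Both planes have normal n = (2, 6, 2), |n| = 2√11. Any point on the first plane is at distance |1 − 10|/|n| = 9/(2√11) = 9√11/22 from the second.

9/(2√11)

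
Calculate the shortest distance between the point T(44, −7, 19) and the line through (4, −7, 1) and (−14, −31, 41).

A direction vector is d = (−18, −24, 40).
AP = (40, 0, 18), and AP × d = (432, −1924, −960).
|AP × d|² = 4810000 and |d|² = 2500, so the distance is √(4810000/2500) = √1924 = 2√481.

2√481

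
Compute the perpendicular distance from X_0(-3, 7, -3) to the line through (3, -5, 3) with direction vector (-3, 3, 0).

Direction vector d = (-3, 3, 0).
AP = (-6, 12, -6); AP·d = 54, |AP|² = 216, |d|² = 18.
distance² = |AP|² − (AP·d)²/|d|² = 216 − 2916/18 = 54, so the distance is 3√6.

3√6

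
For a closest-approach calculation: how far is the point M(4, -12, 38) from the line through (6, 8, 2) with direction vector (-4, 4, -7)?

Direction vector d = (-4, 4, -7).
AP = (-2, -20, 36), and AP × d = (-4, -158, -88).
|AP × d|² = 32724 and |d|² = 81, so the distance is √(32724/81) = √404 = 2√101.

2√101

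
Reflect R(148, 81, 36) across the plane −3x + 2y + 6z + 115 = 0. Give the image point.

(154, 77, 24)

With n = (−3, 2, 6), the signed offset is (n·R − (-115))/|n|² = 49/49 = 1.
R' = R − 2t·n = (148, 81, 36) − 2·(−3, 2, 6) = (154, 77, 24).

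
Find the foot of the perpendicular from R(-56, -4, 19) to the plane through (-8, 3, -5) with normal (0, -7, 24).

(-56, 3, -5)

The perpendicular from R has direction n = (0, -7, 24): r = (-56, -4, 19) + t(0, -7, 24).
Substitute into the plane: n·(R + tn) = -141 gives 484 + 625t = -141, so t = -1.
Foot = (-56, -4, 19) + (-1)·(0, -7, 24) = (-56, 3, -5).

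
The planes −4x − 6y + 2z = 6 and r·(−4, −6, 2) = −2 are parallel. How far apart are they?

Both planes have normal n = (−4, −6, 2), |n| = 2√14. Any point on the first plane is at distance |(-2) − 6|/|n| = 8/(2√14) = 4/√14 from the second.

4/√14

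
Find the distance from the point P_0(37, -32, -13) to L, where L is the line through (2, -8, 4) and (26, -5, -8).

A direction vector is d = (24, 3, -12).
AP = (35, -24, -17), and AP × d = (339, 12, 681).
|AP × d|² = 578826 and |d|² = 729, so the distance is √(578826/729) = √794.

√794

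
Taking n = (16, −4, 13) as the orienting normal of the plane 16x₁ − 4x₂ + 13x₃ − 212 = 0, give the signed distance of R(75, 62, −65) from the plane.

n·R − 212 = -105.
|n| = 21, so the signed distance is -105/21 = -5.

-5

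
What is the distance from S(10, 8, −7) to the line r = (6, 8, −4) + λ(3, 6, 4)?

5

Direction vector d = (3, 6, 4).
AP = (4, 0, −3), and AP × d = (18, −25, 24).
|AP × d|² = 1525 and |d|² = 61, so the distance is √(1525/61) = √25 = 5.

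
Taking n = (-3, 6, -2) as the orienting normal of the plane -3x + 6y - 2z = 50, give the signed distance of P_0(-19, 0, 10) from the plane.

n·P_0 − 50 = -13.
|n| = 7, so the signed distance is -13/7.

-13/7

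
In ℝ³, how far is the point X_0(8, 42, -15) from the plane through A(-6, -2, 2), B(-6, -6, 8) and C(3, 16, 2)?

AB = (0, -4, 6) and AC = (9, 18, 0), so a normal is n = AB × AC = (-108, 54, 36).
n = (-108, 54, 36); n·P − 612 = 252; |n| = 126; distance = 252/126 = 2.

2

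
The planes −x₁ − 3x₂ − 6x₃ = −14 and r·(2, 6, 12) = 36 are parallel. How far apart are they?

Divide the second equation by -2 to match normals: −x₁ − 3x₂ − 6x₃ = -18.
With common normal n = (−1, −3, −6) (|n| = √46), the distance is |(-14) − (-18)|/|n| = 4/√46.

4/√46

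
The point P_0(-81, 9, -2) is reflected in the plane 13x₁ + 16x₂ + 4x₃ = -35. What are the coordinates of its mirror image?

(-29, 73, 14)

With n = (13, 16, 4), the signed offset is (n·P_0 − (-35))/|n|² = -882/441 = -2.
P_0' = P_0 − 2t·n = (-81, 9, -2) − (-4)·(13, 16, 4) = (-29, 73, 14).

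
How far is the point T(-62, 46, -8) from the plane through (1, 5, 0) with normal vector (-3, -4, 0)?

The plane has equation n·(r − (1, 5, 0)) = 0, i.e. n·r = -23.
Then n·(-62, 46, -8) - (-23) = 25.
|n| = √(9 + 16 + 0) = 5, so the distance is |25|/5 = 5.

5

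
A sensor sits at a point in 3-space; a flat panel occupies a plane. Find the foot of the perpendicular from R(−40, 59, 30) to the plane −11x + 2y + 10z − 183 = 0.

n = (−11, 2, 10), |n|² = 225, and n·R − 183 = 675.
t = 675/225 = 3, so the foot is R − t·n = (−40, 59, 30) − 3·(−11, 2, 10) = (−7, 53, 0).

(-7, 53, 0)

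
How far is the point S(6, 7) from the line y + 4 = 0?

The normal to the line is n = (0, 1) with |n| = 1.
|n·S − (-4)| = |7 − (-4)| = 11, so the distance is 11/1 = 11.

11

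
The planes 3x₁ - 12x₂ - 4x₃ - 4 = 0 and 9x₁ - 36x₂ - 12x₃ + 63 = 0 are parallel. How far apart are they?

25/13

Divide the second equation by 3 to match normals: 3x₁ - 12x₂ - 4x₃ = -21.
Both planes have normal n = (3, -12, -4), |n| = 13. Any point on the first plane is at distance |(-21) − 4|/|n| = 25/13 from the second.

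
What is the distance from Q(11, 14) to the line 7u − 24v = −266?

d = |7·11 + (-24)·14 − (-266)| / √(49 + 576) = |7|/25 = 7/25.

7/25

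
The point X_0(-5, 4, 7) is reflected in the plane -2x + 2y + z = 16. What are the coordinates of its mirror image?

With n = (-2, 2, 1), the signed offset is (n·X_0 − 16)/|n|² = 9/9 = 1.
X_0' = X_0 − 2t·n = (-5, 4, 7) − 2·(-2, 2, 1) = (-1, 0, 5).

(-1, 0, 5)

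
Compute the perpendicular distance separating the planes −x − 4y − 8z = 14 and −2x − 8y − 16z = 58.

5/3

Divide the second equation by 2 to match normals: −x − 4y − 8z = 29.
Both planes have normal n = (−1, −4, −8), |n| = 9. Any point on the first plane is at distance |29 − 14|/|n| = 15/9 = 5/3 from the second.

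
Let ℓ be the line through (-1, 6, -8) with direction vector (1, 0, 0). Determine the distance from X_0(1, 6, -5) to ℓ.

3

Direction vector d = (1, 0, 0).
AP = (2, 0, 3), and AP × d = (0, 3, 0).
|AP × d|² = 9 and |d|² = 1, so the distance is √9 = 3.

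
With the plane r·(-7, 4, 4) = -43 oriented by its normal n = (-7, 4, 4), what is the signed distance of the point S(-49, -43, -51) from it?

n·S − (-43) = 10.
|n| = 9, so the signed distance is 10/9.

10/9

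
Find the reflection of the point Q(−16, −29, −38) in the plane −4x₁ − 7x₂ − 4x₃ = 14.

(24, 41, 2)

n = (−4, −7, −4), |n|² = 81, n·Q − 14 = 405, so t = 405/81 = 5.
Foot F = Q − 5·n = (4, 6, −18); the reflection is 2F − Q = (24, 41, 2).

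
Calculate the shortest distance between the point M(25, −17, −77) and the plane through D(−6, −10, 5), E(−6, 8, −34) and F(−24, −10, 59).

DE = (0, 18, −39) and DF = (−18, 0, 54), so a normal is n = DE × DF = (972, 702, 324).
d = |972·25 + 702·(-17) + 324·(-77) − (-11232)| / √(944784 + 492804 + 104976) = |-1350| / 1242 = 25/23.

25/23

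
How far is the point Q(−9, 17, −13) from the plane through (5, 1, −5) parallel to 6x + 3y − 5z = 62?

Parallel planes share the normal n = (6, 3, −5); since (5, 1, −5) lies on the plane, its equation is 6x + 3y − 5z = 58.
n = (6, 3, −5); n·P − 58 = 4; |n| = √70; distance = 4/√70 = 2√70/35.

2√70/35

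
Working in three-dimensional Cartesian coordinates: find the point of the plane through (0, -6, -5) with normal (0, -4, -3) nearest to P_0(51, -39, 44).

The perpendicular from P_0 has direction n = (0, -4, -3): r = (51, -39, 44) + μ(0, -4, -3).
Substitute into the plane: n·(P_0 + μn) = 39 gives 24 + 25μ = 39, so μ = 3/5.
Foot = (51, -39, 44) + (3/5)·(0, -4, -3) = (51, -207/5, 211/5).

(51, -207/5, 211/5)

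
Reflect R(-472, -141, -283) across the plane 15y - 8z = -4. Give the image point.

(-472, -2667/17, -4667/17)

With n = (0, 15, -8), the signed offset is (n·R − (-4))/|n|² = 153/289 = 9/17.
R' = R − 2t·n = (-472, -141, -283) − (18/17)·(0, 15, -8) = (-472, -2667/17, -4667/17).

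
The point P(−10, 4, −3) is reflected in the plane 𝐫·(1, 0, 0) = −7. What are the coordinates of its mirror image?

(-4, 4, -3)

With n = (1, 0, 0), the signed offset is (n·P − (-7))/|n|² = -3/1 = -3.
P' = P − 2t·n = (−10, 4, −3) − (-6)·(1, 0, 0) = (−4, 4, −3).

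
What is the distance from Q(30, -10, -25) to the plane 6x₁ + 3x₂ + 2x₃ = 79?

Normal vector n = (6, 3, 2), and n·(30, -10, -25) - 79 = 21.
|n| = √(36 + 9 + 4) = 7, so the distance is |21|/7 = 3.

3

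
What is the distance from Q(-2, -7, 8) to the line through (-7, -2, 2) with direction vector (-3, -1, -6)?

2√10

Direction vector d = (-3, -1, -6).
AP = (5, -5, 6), and AP × d = (36, 12, -20).
|AP × d|² = 1840 and |d|² = 46, so the distance is √(1840/46) = √40 = 2√10.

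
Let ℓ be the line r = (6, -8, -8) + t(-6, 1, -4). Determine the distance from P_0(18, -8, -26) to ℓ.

6√13

Direction vector d = (-6, 1, -4).
AP = (12, 0, -18); AP·d = 0, |AP|² = 468, |d|² = 53.
distance² = |AP|² − (AP·d)²/|d|² = 468 − 0/53 = 468, so the distance is 6√13.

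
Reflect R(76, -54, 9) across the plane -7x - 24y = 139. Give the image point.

With n = (-7, -24, 0), the signed offset is (n·R − 139)/|n|² = 625/625 = 1.
R' = R − 2t·n = (76, -54, 9) − 2·(-7, -24, 0) = (90, -6, 9).

(90, -6, 9)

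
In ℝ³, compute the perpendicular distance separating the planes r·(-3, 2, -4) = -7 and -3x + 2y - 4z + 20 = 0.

13/√29

Both planes have normal n = (-3, 2, -4), |n| = √29. Any point on the first plane is at distance |(-20) − (-7)|/|n| = 13/√29 from the second.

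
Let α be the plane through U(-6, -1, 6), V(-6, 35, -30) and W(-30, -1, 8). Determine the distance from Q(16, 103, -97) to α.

UV = (0, 36, -36) and UW = (-24, 0, 2), so a normal is n = UV × UW = (72, 864, 864).
Then n·(16, 103, -97) - 3888 = 2448.
|n| = √(5184 + 746496 + 746496) = 1224, so the distance is |2448|/1224 = 2.

2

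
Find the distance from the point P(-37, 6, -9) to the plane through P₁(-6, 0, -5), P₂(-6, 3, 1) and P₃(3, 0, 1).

P₁P₂ = (0, 3, 6) and P₁P₃ = (9, 0, 6), so a normal is n = P₁P₂ × P₁P₃ = (18, 54, -27).
n = (18, 54, -27); n·P − 27 = -126; |n| = 63; distance = 126/63 = 2.

2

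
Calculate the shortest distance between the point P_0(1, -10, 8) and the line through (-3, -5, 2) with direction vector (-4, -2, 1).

Direction vector d = (-4, -2, 1).
AP = (4, -5, 6), and AP × d = (7, -28, -28).
|AP × d|² = 1617 and |d|² = 21, so the distance is √(1617/21) = √77.

√77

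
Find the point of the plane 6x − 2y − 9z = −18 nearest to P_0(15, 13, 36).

n = (6, −2, −9), |n|² = 121, and n·P_0 − (-18) = -242.
t = -242/121 = -2, so the foot is P_0 − t·n = (15, 13, 36) − (-2)·(6, −2, −9) = (27, 9, 18).

(27, 9, 18)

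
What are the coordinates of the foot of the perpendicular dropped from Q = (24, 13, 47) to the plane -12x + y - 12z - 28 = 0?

(-12, 16, 11)

The perpendicular from Q has direction n = (-12, 1, -12): r = (24, 13, 47) + μ(-12, 1, -12).
Substitute into the plane: n·(Q + μn) = 28 gives -839 + 289μ = 28, so μ = 3.
Foot = (24, 13, 47) + 3·(-12, 1, -12) = (-12, 16, 11).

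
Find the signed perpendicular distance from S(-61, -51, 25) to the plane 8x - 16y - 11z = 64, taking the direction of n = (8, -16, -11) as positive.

n·S − 64 = -11.
|n| = 21, so the signed distance is -11/21.

-11/21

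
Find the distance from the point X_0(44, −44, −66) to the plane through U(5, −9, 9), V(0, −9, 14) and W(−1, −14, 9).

UV = (−5, 0, 5) and UW = (−6, −5, 0), so a normal is n = UV × UW = (25, −30, 25).
d = |25·44 + (-30)·(-44) + 25·(-66) − 620| / √(625 + 900 + 625) = |150| / (5√86) = 15√86/43.

15√86/43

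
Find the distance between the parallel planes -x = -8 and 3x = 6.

Divide the second equation by -3 to match normals: -x = -2.
With common normal n = (-1, 0, 0) (|n| = 1), the distance is |(-8) − (-2)|/|n| = 6/1 = 6.

6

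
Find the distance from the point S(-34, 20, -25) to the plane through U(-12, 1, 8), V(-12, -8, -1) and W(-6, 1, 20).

UV = (0, -9, -9) and UW = (6, 0, 12), so a normal is n = UV × UW = (-108, -54, 54).
d = |(-108)·(-34) + (-54)·20 + 54·(-25) − 1674| / √(11664 + 2916 + 2916) = |-432| / (54√6) = 4√6/3.

8/√6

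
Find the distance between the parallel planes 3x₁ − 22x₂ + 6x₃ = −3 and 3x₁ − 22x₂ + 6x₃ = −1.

With common normal n = (3, −22, 6) (|n| = 23), the distance is |(-3) − (-1)|/|n| = 2/23.

2/23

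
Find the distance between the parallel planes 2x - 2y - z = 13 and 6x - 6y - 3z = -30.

Divide the second equation by 3 to match normals: 2x - 2y - z = -10.
Both planes have normal n = (2, -2, -1), |n| = 3. Any point on the first plane is at distance |(-10) − 13|/|n| = 23/3 from the second.

23/3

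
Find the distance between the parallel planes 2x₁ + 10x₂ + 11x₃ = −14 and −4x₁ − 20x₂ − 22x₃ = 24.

2/15

Divide the second equation by -2 to match normals: 2x₁ + 10x₂ + 11x₃ = -12.
With common normal n = (2, 10, 11) (|n| = 15), the distance is |(-14) − (-12)|/|n| = 2/15.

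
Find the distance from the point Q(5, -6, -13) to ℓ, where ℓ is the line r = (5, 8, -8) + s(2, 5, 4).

√41

Direction vector d = (2, 5, 4).
AP = (0, -14, -5), and AP × d = (-31, -10, 28).
|AP × d|² = 1845 and |d|² = 45, so the distance is √(1845/45) = √41.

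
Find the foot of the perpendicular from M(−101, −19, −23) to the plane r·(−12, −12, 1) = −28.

The perpendicular from M has direction n = (−12, −12, 1): r = (−101, −19, −23) + λ(−12, −12, 1).
Substitute into the plane: n·(M + λn) = -28 gives 1417 + 289λ = -28, so λ = -5.
Foot = (−101, −19, −23) + (-5)·(−12, −12, 1) = (−41, 41, −28).

(-41, 41, -28)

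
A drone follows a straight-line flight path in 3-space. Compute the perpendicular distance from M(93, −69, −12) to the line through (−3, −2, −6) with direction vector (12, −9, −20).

Direction vector d = (12, −9, −20).
AP = (96, −67, −6), and AP × d = (1286, 1848, −60).
|AP × d|² = 5072500 and |d|² = 625, so the distance is √(5072500/625) = √8116 = 2√2029.

2√2029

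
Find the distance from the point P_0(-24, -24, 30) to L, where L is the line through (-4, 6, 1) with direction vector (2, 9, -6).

Direction vector d = (2, 9, -6).
AP = (-20, -30, 29); AP·d = -484, |AP|² = 2141, |d|² = 121.
distance² = |AP|² − (AP·d)²/|d|² = 2141 − 234256/121 = 205, so the distance is √205.

√205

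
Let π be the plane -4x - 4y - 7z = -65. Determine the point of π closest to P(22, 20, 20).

The perpendicular from P has direction n = (-4, -4, -7): r = (22, 20, 20) + t(-4, -4, -7).
Substitute into the plane: n·(P + tn) = -65 gives -308 + 81t = -65, so t = 3.
Foot = (22, 20, 20) + 3·(-4, -4, -7) = (10, 8, -1).

(10, 8, -1)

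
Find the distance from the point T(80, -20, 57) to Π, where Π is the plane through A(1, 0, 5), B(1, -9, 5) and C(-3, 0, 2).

29/5

AB = (0, -9, 0) and AC = (-4, 0, -3), so a normal is n = AB × AC = (27, 0, -36).
n = (27, 0, -36); n·P − (-153) = 261; |n| = 45; distance = 261/45 = 29/5.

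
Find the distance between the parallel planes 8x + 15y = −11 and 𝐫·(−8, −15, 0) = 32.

21/17

Divide the second equation by -1 to match normals: 8x + 15y = -32.
With common normal n = (8, 15, 0) (|n| = 17), the distance is |(-11) − (-32)|/|n| = 21/17.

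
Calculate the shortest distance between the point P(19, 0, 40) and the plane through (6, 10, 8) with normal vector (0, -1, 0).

The plane has equation n·(r − (6, 10, 8)) = 0, i.e. n·r = -10.
d = |(-1)·0 − (-10)| / √(0 + 1 + 0) = |10| / 1 = 10.

10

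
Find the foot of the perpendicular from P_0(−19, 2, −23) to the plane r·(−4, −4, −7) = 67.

(-11, 10, -9)

The perpendicular from P_0 has direction n = (−4, −4, −7): r = (−19, 2, −23) + t(−4, −4, −7).
Substitute into the plane: n·(P_0 + tn) = 67 gives 229 + 81t = 67, so t = -2.
Foot = (−19, 2, −23) + (-2)·(−4, −4, −7) = (−11, 10, −9).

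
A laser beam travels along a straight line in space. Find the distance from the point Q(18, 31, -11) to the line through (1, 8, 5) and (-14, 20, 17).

A direction vector is d = (-15, 12, 12).
AP = (17, 23, -16), and AP × d = (468, 36, 549).
|AP × d|² = 521721 and |d|² = 513, so the distance is √(521721/513) = √1017 = 3√113.

3√113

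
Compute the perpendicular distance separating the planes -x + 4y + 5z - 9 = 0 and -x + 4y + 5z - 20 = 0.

With common normal n = (-1, 4, 5) (|n| = √42), the distance is |9 − 20|/|n| = 11/√42 = 11√42/42.

11/√42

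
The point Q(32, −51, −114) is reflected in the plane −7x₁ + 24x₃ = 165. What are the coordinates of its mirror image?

(-38, -51, 126)

n = (−7, 0, 24), |n|² = 625, n·Q − 165 = -3125, so t = -3125/625 = -5.
Foot F = Q − (-5)·n = (−3, −51, 6); the reflection is 2F − Q = (−38, −51, 126).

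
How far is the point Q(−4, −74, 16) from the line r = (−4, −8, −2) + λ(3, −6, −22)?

6√130

Direction vector d = (3, −6, −22).
AP = (0, −66, 18), and AP × d = (1560, 54, 198).
|AP × d|² = 2475720 and |d|² = 529, so the distance is √(2475720/529) = √4680 = 6√130.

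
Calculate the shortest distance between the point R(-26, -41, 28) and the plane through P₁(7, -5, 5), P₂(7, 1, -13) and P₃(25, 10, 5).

√65/13

P₁P₂ = (0, 6, -18) and P₁P₃ = (18, 15, 0), so a normal is n = P₁P₂ × P₁P₃ = (270, -324, -108).
Then n·(-26, -41, 28) - 2970 = 270.
|n| = √(72900 + 104976 + 11664) = 54√65, so the distance is |270|/(54√65) = √65/13.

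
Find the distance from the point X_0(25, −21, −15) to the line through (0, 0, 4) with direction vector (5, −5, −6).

Direction vector d = (5, −5, −6).
AP = (25, −21, −19), and AP × d = (31, 55, −20).
|AP × d|² = 4386 and |d|² = 86, so the distance is √(4386/86) = √51.

√51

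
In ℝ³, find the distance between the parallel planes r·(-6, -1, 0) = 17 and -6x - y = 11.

6/√37

Both planes have normal n = (-6, -1, 0), |n| = √37. Any point on the first plane is at distance |11 − 17|/|n| = 6/√37 from the second.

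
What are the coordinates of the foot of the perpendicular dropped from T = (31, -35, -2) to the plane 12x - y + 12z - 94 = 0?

The perpendicular from T has direction n = (12, -1, 12): r = (31, -35, -2) + μ(12, -1, 12).
Substitute into the plane: n·(T + μn) = 94 gives 383 + 289μ = 94, so μ = -1.
Foot = (31, -35, -2) + (-1)·(12, -1, 12) = (19, -34, -14).

(19, -34, -14)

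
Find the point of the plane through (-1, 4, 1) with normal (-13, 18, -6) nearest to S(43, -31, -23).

The perpendicular from S has direction n = (-13, 18, -6): r = (43, -31, -23) + μ(-13, 18, -6).
Substitute into the plane: n·(S + μn) = 79 gives -979 + 529μ = 79, so μ = 2.
Foot = (43, -31, -23) + 2·(-13, 18, -6) = (17, 5, -35).

(17, 5, -35)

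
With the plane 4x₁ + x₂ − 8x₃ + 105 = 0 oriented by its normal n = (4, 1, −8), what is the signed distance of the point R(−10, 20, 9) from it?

13/9

n·R − (-105) = 13.
|n| = 9, so the signed distance is 13/9.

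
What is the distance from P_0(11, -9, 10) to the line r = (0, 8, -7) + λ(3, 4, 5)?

Direction vector d = (3, 4, 5).
AP = (11, -17, 17); AP·d = 50, |AP|² = 699, |d|² = 50.
distance² = |AP|² − (AP·d)²/|d|² = 699 − 2500/50 = 649, so the distance is √649.

√649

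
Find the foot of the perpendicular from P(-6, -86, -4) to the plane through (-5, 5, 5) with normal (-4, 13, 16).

n = (-4, 13, 16), |n|² = 441, and n·P − 165 = -1323.
t = -1323/441 = -3, so the foot is P − t·n = (-6, -86, -4) − (-3)·(-4, 13, 16) = (-18, -47, 44).

(-18, -47, 44)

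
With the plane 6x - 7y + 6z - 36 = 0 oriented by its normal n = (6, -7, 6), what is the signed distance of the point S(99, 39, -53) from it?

n·S − 36 = -33.
|n| = 11, so the signed distance is -33/11 = -3.

-3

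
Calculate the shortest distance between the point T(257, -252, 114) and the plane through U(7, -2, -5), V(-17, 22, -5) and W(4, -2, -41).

7

UV = (-24, 24, 0) and UW = (-3, 0, -36), so a normal is n = UV × UW = (-864, -864, 72).
n = (-864, -864, 72); n·P − (-4680) = 8568; |n| = 1224; distance = 8568/1224 = 7.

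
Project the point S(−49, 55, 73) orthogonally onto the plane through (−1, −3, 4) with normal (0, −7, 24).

n = (0, −7, 24), |n|² = 625, and n·S − 117 = 1250.
t = 1250/625 = 2, so the foot is S − t·n = (−49, 55, 73) − 2·(0, −7, 24) = (−49, 69, 25).

(-49, 69, 25)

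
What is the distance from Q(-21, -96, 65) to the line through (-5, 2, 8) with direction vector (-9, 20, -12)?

Direction vector d = (-9, 20, -12).
AP = (-16, -98, 57); AP·d = -2500, |AP|² = 13109, |d|² = 625.
distance² = |AP|² − (AP·d)²/|d|² = 13109 − 6250000/625 = 3109, so the distance is √3109.

√3109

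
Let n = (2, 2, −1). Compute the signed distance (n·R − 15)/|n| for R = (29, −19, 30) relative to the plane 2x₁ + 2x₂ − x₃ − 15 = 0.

n·R − 15 = -25.
|n| = 3, so the signed distance is -25/3.

-25/3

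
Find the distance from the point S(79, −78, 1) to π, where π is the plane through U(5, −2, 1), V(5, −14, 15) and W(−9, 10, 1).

8

UV = (0, −12, 14) and UW = (−14, 12, 0), so a normal is n = UV × UW = (−168, −196, −168).
n = (−168, −196, −168); n·P − (-616) = 2464; |n| = 308; distance = 2464/308 = 8.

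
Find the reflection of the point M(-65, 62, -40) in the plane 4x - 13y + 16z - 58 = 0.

With n = (4, -13, 16), the signed offset is (n·M − 58)/|n|² = -1764/441 = -4.
M' = M − 2t·n = (-65, 62, -40) − (-8)·(4, -13, 16) = (-33, -42, 88).

(-33, -42, 88)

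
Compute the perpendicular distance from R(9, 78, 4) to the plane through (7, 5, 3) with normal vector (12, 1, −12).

5

The plane has equation n·(r − (7, 5, 3)) = 0, i.e. n·r = 53.
n = (12, 1, −12); n·P − 53 = 85; |n| = 17; distance = 85/17 = 5.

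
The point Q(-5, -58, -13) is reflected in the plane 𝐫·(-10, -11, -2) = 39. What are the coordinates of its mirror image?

(55, 8, -1)

With n = (-10, -11, -2), the signed offset is (n·Q − 39)/|n|² = 675/225 = 3.
Q' = Q − 2t·n = (-5, -58, -13) − 6·(-10, -11, -2) = (55, 8, -1).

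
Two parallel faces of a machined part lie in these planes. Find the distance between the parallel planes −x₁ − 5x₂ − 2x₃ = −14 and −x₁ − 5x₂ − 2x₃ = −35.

7√30/10

With common normal n = (−1, −5, −2) (|n| = √30), the distance is |(-14) − (-35)|/|n| = 21/√30 = 7√30/10.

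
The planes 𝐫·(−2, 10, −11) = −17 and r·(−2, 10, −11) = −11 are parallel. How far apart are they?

2/5

Both planes have normal n = (−2, 10, −11), |n| = 15. Any point on the first plane is at distance |(-11) − (-17)|/|n| = 6/15 = 2/5 from the second.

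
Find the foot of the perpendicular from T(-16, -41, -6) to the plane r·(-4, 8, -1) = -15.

(-28, -17, -9)

The perpendicular from T has direction n = (-4, 8, -1): r = (-16, -41, -6) + μ(-4, 8, -1).
Substitute into the plane: n·(T + μn) = -15 gives -258 + 81μ = -15, so μ = 3.
Foot = (-16, -41, -6) + 3·(-4, 8, -1) = (-28, -17, -9).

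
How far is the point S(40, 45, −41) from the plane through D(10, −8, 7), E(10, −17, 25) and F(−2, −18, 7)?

24/√70

DE = (0, −9, 18) and DF = (−12, −10, 0), so a normal is n = DE × DF = (180, −216, −108).
Then n·(40, 45, −41) − 2772 = −864.
|n| = √(32400 + 46656 + 11664) = 36√70, so the distance is |-864|/(36√70) = 24/√70.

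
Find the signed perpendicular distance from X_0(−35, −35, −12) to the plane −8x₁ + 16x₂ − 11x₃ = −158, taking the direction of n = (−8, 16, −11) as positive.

n·X_0 − (-158) = 10.
|n| = 21, so the signed distance is 10/21.

10/21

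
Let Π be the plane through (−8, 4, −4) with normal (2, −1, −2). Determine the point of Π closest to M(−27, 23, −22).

n = (2, −1, −2), |n|² = 9, and n·M − (-12) = -21.
t = -21/9 = -7/3, so the foot is M − t·n = (−27, 23, −22) − (-7/3)·(2, −1, −2) = (−67/3, 62/3, −80/3).

(-67/3, 62/3, -80/3)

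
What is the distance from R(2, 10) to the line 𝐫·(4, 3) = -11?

The normal to the line is n = (4, 3) with |n| = 5.
|n·R − (-11)| = |38 − (-11)| = 49, so the distance is 49/5.

49/5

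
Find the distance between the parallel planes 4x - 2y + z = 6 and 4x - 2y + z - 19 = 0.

13/√21

Both planes have normal n = (4, -2, 1), |n| = √21. Any point on the first plane is at distance |19 − 6|/|n| = 13/√21 from the second.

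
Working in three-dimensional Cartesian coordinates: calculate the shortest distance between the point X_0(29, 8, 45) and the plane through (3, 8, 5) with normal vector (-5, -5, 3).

The plane has equation n·(r − (3, 8, 5)) = 0, i.e. n·r = -40.
Then n·(29, 8, 45) - (-40) = -10.
|n| = √(25 + 25 + 9) = √59, so the distance is |-10|/√59 = 10/√59.

10/√59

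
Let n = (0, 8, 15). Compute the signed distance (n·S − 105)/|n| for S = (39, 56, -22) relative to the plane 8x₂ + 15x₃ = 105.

13/17

n·S − 105 = 13.
|n| = 17, so the signed distance is 13/17.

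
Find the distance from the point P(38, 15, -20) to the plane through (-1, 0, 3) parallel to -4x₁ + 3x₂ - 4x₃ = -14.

19/√41

Parallel planes share the normal n = (-4, 3, -4); since (-1, 0, 3) lies on the plane, its equation is -4x₁ + 3x₂ - 4x₃ = -8.
Then n·(38, 15, -20) - (-8) = -19.
|n| = √(16 + 9 + 16) = √41, so the distance is |-19|/√41 = 19/√41.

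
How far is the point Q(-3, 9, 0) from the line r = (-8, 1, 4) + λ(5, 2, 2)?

6√2

Direction vector d = (5, 2, 2).
AP = (5, 8, -4); AP·d = 33, |AP|² = 105, |d|² = 33.
distance² = |AP|² − (AP·d)²/|d|² = 105 − 1089/33 = 72, so the distance is 6√2.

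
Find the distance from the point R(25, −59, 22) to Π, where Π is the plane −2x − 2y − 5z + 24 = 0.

Normal vector n = (−2, −2, −5), and n·(25, −59, 22) − (−24) = −18.
|n| = √(4 + 4 + 25) = √33, so the distance is |-18|/√33 = 18/√33.

18/√33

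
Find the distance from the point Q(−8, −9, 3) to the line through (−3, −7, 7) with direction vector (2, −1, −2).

3√5

Direction vector d = (2, −1, −2).
AP = (−5, −2, −4), and AP × d = (0, −18, 9).
|AP × d|² = 405 and |d|² = 9, so the distance is √(405/9) = √45 = 3√5.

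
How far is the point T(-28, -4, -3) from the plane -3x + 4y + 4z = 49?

7√41/41

d = |(-3)·(-28) + 4·(-4) + 4·(-3) − 49| / √(9 + 16 + 16) = |7| / √41 = 7/√41.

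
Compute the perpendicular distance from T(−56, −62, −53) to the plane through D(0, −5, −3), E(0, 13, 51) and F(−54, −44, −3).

2/23

DE = (0, 18, 54) and DF = (−54, −39, 0), so a normal is n = DE × DF = (2106, −2916, 972).
Then n·(−56, −62, −53) − 11664 = −324.
|n| = √(4435236 + 8503056 + 944784) = 3726, so the distance is |-324|/3726 = 2/23.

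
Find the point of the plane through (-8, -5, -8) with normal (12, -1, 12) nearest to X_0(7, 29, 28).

The perpendicular from X_0 has direction n = (12, -1, 12): r = (7, 29, 28) + μ(12, -1, 12).
Substitute into the plane: n·(X_0 + μn) = -187 gives 391 + 289μ = -187, so μ = -2.
Foot = (7, 29, 28) + (-2)·(12, -1, 12) = (-17, 31, 4).

(-17, 31, 4)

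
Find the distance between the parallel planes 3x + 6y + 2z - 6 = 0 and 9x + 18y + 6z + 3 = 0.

1

Divide the second equation by 3 to match normals: 3x + 6y + 2z = -1.
Both planes have normal n = (3, 6, 2), |n| = 7. Any point on the first plane is at distance |(-1) − 6|/|n| = 7/7 = 1 from the second.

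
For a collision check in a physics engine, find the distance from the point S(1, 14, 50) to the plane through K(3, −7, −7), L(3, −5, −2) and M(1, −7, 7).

KL = (0, 2, 5) and KM = (−2, 0, 14), so a normal is n = KL × KM = (28, −10, 4).
Then n·(1, 14, 50) − 126 = −38.
|n| = √(784 + 100 + 16) = 30, so the distance is |-38|/30 = 19/15.

19/15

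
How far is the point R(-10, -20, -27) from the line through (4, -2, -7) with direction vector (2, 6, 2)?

6√6

Direction vector d = (2, 6, 2).
AP = (-14, -18, -20), and AP × d = (84, -12, -48).
|AP × d|² = 9504 and |d|² = 44, so the distance is √(9504/44) = √216 = 6√6.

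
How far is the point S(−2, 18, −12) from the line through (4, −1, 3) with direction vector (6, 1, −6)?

3√61

Direction vector d = (6, 1, −6).
AP = (−6, 19, −15); AP·d = 73, |AP|² = 622, |d|² = 73.
distance² = |AP|² − (AP·d)²/|d|² = 622 − 5329/73 = 549, so the distance is 3√61.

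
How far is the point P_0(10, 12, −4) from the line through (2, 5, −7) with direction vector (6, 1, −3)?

Direction vector d = (6, 1, −3).
AP = (8, 7, 3); AP·d = 46, |AP|² = 122, |d|² = 46.
distance² = |AP|² − (AP·d)²/|d|² = 122 − 2116/46 = 76, so the distance is 2√19.

2√19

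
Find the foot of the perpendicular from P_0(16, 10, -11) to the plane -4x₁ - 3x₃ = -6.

(12, 10, -14)

The perpendicular from P_0 has direction n = (-4, 0, -3): r = (16, 10, -11) + λ(-4, 0, -3).
Substitute into the plane: n·(P_0 + λn) = -6 gives -31 + 25λ = -6, so λ = 1.
Foot = (16, 10, -11) + 1·(-4, 0, -3) = (12, 10, -14).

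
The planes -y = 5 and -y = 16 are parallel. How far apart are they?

11

Both planes have normal n = (0, -1, 0), |n| = 1. Any point on the first plane is at distance |16 − 5|/|n| = 11/1 = 11 from the second.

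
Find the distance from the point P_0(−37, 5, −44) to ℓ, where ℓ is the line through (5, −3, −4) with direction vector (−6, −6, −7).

Direction vector d = (−6, −6, −7).
AP = (−42, 8, −40), and AP × d = (−296, −54, 300).
|AP × d|² = 180532 and |d|² = 121, so the distance is √(180532/121) = √1492 = 2√373.

2√373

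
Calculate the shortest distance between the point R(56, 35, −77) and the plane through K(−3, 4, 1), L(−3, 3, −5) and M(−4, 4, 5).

KL = (0, −1, −6) and KM = (−1, 0, 4), so a normal is n = KL × KM = (−4, 6, −1).
Then n·(56, 35, −77) − 35 = 28.
|n| = √(16 + 36 + 1) = √53, so the distance is |28|/√53 = 28√53/53.

28√53/53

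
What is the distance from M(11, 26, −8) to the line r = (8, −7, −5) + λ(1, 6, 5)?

3√61

Direction vector d = (1, 6, 5).
AP = (3, 33, −3); AP·d = 186, |AP|² = 1107, |d|² = 62.
distance² = |AP|² − (AP·d)²/|d|² = 1107 − 34596/62 = 549, so the distance is 3√61.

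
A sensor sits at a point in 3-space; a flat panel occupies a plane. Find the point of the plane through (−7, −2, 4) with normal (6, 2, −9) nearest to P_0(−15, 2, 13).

The perpendicular from P_0 has direction n = (6, 2, −9): r = (−15, 2, 13) + λ(6, 2, −9).
Substitute into the plane: n·(P_0 + λn) = -82 gives -203 + 121λ = -82, so λ = 1.
Foot = (−15, 2, 13) + 1·(6, 2, −9) = (−9, 4, 4).

(-9, 4, 4)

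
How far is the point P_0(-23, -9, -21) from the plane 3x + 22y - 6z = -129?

Normal vector n = (3, 22, -6), and n·(-23, -9, -21) - (-129) = -12.
|n| = √(9 + 484 + 36) = 23, so the distance is |-12|/23 = 12/23.

12/23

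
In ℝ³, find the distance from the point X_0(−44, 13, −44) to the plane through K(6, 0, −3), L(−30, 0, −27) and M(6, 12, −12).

KL = (−36, 0, −24) and KM = (0, 12, −9), so a normal is n = KL × KM = (288, −324, −432).
n = (288, −324, −432); n·P − 3024 = -900; |n| = 612; distance = 900/612 = 25/17.

25/17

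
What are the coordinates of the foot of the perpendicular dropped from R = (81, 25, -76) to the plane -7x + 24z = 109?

(53, 25, 20)

The perpendicular from R has direction n = (-7, 0, 24): r = (81, 25, -76) + t(-7, 0, 24).
Substitute into the plane: n·(R + tn) = 109 gives -2391 + 625t = 109, so t = 4.
Foot = (81, 25, -76) + 4·(-7, 0, 24) = (53, 25, 20).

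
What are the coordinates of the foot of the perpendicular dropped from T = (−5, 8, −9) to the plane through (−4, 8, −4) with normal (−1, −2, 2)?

The perpendicular from T has direction n = (−1, −2, 2): r = (−5, 8, −9) + μ(−1, −2, 2).
Substitute into the plane: n·(T + μn) = -20 gives -29 + 9μ = -20, so μ = 1.
Foot = (−5, 8, −9) + 1·(−1, −2, 2) = (−6, 6, −7).

(-6, 6, -7)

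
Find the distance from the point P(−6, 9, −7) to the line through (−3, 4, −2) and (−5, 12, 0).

A direction vector is d = (−2, 8, 2).
AP = (−3, 5, −5), and AP × d = (50, 16, −14).
|AP × d|² = 2952 and |d|² = 72, so the distance is √(2952/72) = √41.

√41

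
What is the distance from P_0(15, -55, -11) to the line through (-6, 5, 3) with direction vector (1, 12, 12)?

2√409

Direction vector d = (1, 12, 12).
AP = (21, -60, -14); AP·d = -867, |AP|² = 4237, |d|² = 289.
distance² = |AP|² − (AP·d)²/|d|² = 4237 − 751689/289 = 1636, so the distance is 2√409.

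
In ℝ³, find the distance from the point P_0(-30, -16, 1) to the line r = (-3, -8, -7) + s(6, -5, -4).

Direction vector d = (6, -5, -4).
AP = (-27, -8, 8); AP·d = -154, |AP|² = 857, |d|² = 77.
distance² = |AP|² − (AP·d)²/|d|² = 857 − 23716/77 = 549, so the distance is 3√61.

3√61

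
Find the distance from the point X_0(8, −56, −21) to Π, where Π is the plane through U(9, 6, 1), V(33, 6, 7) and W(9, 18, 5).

1

UV = (24, 0, 6) and UW = (0, 12, 4), so a normal is n = UV × UW = (−72, −96, 288).
n = (−72, −96, 288); n·P − (-936) = -312; |n| = 312; distance = 312/312 = 1.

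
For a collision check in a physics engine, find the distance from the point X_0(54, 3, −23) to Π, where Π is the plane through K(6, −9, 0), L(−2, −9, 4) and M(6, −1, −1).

KL = (−8, 0, 4) and KM = (0, 8, −1), so a normal is n = KL × KM = (−32, −8, −64).
Then n·(54, 3, −23) − (−120) = −160.
|n| = √(1024 + 64 + 4096) = 72, so the distance is |-160|/72 = 20/9.

20/9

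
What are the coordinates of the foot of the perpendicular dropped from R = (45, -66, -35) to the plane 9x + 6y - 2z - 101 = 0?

(513/11, -714/11, -389/11)

The perpendicular from R has direction n = (9, 6, -2): r = (45, -66, -35) + μ(9, 6, -2).
Substitute into the plane: n·(R + μn) = 101 gives 79 + 121μ = 101, so μ = 2/11.
Foot = (45, -66, -35) + (2/11)·(9, 6, -2) = (513/11, -714/11, -389/11).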